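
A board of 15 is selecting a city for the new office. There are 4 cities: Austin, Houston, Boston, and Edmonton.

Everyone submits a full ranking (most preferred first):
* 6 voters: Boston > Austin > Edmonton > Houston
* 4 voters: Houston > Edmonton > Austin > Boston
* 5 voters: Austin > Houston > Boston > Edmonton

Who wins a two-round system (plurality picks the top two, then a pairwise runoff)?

Austin

Round 1 first-place votes: Austin 5, Houston 4, Boston 6, Edmonton 0. Boston and Austin advance.
Runoff: Boston is ranked above Austin on 6 ballots, Austin above Boston on 9.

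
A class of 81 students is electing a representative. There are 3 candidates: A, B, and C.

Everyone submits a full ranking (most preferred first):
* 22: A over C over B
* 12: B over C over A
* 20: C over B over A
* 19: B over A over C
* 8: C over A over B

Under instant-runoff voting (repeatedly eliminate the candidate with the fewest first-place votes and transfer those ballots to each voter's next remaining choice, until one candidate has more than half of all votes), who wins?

Round 1: A 22, B 31, C 28. A eliminated.
Round 2: B 31, C 50. C has a majority (≥41).

C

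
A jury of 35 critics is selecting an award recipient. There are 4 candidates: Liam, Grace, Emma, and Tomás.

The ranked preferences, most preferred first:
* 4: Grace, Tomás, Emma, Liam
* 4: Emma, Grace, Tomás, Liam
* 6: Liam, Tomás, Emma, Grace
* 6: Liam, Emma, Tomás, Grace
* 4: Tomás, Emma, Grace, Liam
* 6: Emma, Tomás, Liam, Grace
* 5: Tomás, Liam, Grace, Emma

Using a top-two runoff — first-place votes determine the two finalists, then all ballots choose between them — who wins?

Emma

Round 1 first-place votes: Liam 12, Grace 4, Emma 10, Tomás 9. Liam and Emma advance.
Runoff: Liam is ranked above Emma on 17 ballots, Emma above Liam on 18.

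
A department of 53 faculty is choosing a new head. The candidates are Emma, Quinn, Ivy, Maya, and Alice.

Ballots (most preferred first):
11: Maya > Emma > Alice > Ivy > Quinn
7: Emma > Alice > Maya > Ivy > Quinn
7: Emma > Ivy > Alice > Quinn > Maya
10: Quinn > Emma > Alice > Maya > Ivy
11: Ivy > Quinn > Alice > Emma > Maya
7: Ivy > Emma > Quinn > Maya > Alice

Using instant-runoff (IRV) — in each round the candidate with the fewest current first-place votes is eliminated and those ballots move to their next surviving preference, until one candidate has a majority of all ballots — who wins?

Round 1: Emma 14, Quinn 10, Ivy 18, Maya 11, Alice 0. Alice eliminated.
Round 2: Emma 14, Quinn 10, Ivy 18, Maya 11. Quinn eliminated.
Round 3: Emma 24, Ivy 18, Maya 11. Maya eliminated.
Round 4: Emma 35, Ivy 18. Emma has a majority (≥27).

Emma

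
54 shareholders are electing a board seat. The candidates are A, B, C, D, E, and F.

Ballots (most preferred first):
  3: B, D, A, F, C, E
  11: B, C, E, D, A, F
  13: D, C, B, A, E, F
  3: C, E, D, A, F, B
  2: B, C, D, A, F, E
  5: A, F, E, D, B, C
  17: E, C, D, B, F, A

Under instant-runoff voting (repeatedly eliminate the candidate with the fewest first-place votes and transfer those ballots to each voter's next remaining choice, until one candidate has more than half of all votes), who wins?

Round 1: A 5, B 16, C 3, D 13, E 17, F 0. F eliminated.
Round 2: A 5, B 16, C 3, D 13, E 17. C eliminated.
Round 3: A 5, B 16, D 13, E 20. A eliminated.
Round 4: B 16, D 13, E 25. D eliminated.
Round 5: B 29, E 25. B has a majority (≥28).

B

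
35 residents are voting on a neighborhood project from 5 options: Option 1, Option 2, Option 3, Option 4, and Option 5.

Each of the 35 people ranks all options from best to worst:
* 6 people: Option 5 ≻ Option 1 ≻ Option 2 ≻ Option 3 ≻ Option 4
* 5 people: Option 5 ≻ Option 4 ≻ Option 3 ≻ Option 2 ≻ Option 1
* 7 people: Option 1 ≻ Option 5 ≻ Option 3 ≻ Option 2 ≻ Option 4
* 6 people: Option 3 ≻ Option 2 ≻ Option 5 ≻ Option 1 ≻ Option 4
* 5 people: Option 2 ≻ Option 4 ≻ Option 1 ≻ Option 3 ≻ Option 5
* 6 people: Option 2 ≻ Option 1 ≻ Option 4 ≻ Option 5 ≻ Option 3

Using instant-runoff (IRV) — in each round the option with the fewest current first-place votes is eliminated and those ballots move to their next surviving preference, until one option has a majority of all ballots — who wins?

Option 5

Round 1: Option 1 7, Option 2 11, Option 3 6, Option 4 0, Option 5 11. Option 4 eliminated.
Round 2: Option 1 7, Option 2 11, Option 3 6, Option 5 11. Option 3 eliminated.
Round 3: Option 1 7, Option 2 17, Option 5 11. Option 1 eliminated.
Round 4: Option 2 17, Option 5 18. Option 5 has a majority (≥18).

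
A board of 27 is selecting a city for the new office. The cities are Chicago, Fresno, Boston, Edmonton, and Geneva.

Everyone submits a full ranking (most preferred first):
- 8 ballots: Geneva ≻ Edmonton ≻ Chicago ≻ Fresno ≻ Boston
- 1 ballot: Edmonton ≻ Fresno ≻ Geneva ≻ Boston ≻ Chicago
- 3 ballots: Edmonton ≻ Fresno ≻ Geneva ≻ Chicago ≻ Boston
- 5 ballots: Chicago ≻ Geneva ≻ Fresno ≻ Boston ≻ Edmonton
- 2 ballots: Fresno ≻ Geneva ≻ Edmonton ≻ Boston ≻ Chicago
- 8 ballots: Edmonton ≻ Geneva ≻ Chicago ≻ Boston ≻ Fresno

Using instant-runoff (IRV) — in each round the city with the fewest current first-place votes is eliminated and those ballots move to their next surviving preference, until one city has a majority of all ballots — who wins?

Round 1: Chicago 5, Fresno 2, Boston 0, Edmonton 12, Geneva 8. Boston eliminated.
Round 2: Chicago 5, Fresno 2, Edmonton 12, Geneva 8. Fresno eliminated.
Round 3: Chicago 5, Edmonton 12, Geneva 10. Chicago eliminated.
Round 4: Edmonton 12, Geneva 15. Geneva has a majority (≥14).

Geneva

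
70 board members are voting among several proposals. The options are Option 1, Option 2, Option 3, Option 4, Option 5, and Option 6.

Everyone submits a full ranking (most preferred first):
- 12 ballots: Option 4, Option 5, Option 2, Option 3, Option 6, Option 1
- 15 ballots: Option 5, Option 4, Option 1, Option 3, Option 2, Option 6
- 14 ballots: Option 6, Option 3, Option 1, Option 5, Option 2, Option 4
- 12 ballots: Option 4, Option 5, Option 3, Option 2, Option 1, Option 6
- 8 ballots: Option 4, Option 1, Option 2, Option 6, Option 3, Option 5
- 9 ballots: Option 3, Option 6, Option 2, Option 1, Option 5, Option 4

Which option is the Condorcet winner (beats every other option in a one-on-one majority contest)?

Option 5 vs Option 1: 39–31
Option 5 vs Option 2: 53–17
Option 5 vs Option 3: 39–31
Option 5 vs Option 4: 38–32
Option 5 vs Option 6: 39–31
Option 5 beats every other option.

Option 5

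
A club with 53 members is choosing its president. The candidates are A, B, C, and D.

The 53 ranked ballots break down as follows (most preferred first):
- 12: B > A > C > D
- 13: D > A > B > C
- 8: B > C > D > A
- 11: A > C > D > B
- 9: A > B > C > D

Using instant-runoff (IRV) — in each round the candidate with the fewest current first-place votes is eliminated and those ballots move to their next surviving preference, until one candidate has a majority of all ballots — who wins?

Round 1: A 20, B 20, C 0, D 13. C eliminated.
Round 2: A 20, B 20, D 13. D eliminated.
Round 3: A 33, B 20. A has a majority (≥27).

A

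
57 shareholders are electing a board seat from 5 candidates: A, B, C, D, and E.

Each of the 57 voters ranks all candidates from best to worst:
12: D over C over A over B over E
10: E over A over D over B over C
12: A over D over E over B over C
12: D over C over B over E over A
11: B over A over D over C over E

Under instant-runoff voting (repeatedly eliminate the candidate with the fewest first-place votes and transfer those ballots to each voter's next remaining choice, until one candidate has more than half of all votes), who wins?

Round 1: A 12, B 11, C 0, D 24, E 10. C eliminated.
Round 2: A 12, B 11, D 24, E 10. E eliminated.
Round 3: A 22, B 11, D 24. B eliminated.
Round 4: A 33, D 24. A has a majority (≥29).

A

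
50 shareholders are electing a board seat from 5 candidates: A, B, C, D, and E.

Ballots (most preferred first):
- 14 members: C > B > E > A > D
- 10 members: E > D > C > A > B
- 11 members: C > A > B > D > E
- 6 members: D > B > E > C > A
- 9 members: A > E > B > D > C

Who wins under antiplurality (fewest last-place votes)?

A

Last-place votes: A 6, B 10, C 9, D 14, E 11.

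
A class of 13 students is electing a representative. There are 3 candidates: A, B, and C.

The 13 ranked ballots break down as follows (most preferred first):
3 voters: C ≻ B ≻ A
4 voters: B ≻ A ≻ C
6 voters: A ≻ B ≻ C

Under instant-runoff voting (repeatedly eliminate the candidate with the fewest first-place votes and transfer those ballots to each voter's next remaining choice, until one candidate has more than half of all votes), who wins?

Round 1: A 6, B 4, C 3. C eliminated.
Round 2: A 6, B 7. B has a majority (≥7).

B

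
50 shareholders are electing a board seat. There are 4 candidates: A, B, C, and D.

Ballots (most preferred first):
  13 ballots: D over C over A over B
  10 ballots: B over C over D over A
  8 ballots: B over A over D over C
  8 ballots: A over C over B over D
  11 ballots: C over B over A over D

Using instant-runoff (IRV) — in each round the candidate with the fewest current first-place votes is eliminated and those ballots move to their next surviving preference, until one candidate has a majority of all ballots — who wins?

Round 1: A 8, B 18, C 11, D 13. A eliminated.
Round 2: B 18, C 19, D 13. D eliminated.
Round 3: B 18, C 32. C has a majority (≥26).

C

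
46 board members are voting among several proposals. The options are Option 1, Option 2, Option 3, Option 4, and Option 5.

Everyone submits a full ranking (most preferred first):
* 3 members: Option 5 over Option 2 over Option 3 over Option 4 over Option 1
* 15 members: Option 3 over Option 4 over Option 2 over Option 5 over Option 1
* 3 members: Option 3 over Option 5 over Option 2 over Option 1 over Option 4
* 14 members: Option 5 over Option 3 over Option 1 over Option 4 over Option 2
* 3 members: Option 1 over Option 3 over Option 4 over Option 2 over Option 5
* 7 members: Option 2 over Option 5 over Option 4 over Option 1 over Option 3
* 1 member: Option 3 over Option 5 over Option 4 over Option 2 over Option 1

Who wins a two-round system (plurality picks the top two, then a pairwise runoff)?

Round 1 first-place votes: Option 1 3, Option 2 7, Option 3 19, Option 4 0, Option 5 17. Option 3 and Option 5 advance.
Runoff: Option 3 is ranked above Option 5 on 22 ballots, Option 5 above Option 3 on 24.

Option 5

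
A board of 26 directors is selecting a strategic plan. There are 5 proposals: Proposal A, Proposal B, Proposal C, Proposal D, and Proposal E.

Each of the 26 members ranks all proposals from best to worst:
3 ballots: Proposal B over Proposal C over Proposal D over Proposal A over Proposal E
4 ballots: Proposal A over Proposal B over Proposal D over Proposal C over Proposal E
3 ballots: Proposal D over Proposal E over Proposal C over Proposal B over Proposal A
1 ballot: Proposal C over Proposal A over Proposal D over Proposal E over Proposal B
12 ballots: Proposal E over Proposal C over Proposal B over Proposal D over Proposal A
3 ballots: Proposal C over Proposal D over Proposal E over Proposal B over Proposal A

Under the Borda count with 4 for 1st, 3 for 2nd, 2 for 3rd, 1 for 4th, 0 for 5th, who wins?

Proposal A: 3×1 + 4×4 + 3×0 + 1×3 + 12×0 + 3×0 = 22
Proposal B: 3×4 + 4×3 + 3×1 + 1×0 + 12×2 + 3×1 = 54
Proposal C: 3×3 + 4×1 + 3×2 + 1×4 + 12×3 + 3×4 = 71
Proposal D: 3×2 + 4×2 + 3×4 + 1×2 + 12×1 + 3×3 = 49
Proposal E: 3×0 + 4×0 + 3×3 + 1×1 + 12×4 + 3×2 = 64

Proposal C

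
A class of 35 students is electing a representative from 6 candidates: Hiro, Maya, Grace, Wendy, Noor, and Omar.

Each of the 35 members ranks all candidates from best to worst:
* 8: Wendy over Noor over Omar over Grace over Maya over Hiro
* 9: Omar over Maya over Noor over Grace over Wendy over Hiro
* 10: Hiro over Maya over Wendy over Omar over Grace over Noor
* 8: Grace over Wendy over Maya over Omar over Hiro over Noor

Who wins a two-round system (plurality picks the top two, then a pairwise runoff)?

Omar

Round 1 first-place votes: Hiro 10, Maya 0, Grace 8, Wendy 8, Noor 0, Omar 9. Hiro and Omar advance.
Runoff: Hiro is ranked above Omar on 10 ballots, Omar above Hiro on 25.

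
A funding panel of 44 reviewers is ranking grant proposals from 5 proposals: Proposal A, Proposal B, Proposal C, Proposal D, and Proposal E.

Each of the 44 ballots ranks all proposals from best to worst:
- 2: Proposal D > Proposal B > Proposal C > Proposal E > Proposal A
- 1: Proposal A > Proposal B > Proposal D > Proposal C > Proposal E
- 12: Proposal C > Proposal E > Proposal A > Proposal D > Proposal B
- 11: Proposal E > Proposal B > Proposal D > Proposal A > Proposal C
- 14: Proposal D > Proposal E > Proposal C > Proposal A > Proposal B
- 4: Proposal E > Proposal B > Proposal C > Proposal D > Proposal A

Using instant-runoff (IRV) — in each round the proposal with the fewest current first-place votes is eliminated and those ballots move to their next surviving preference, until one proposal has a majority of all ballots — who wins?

Proposal E

Round 1: Proposal A 1, Proposal B 0, Proposal C 12, Proposal D 16, Proposal E 15. Proposal B eliminated.
Round 2: Proposal A 1, Proposal C 12, Proposal D 16, Proposal E 15. Proposal A eliminated.
Round 3: Proposal C 12, Proposal D 17, Proposal E 15. Proposal C eliminated.
Round 4: Proposal D 17, Proposal E 27. Proposal E has a majority (≥23).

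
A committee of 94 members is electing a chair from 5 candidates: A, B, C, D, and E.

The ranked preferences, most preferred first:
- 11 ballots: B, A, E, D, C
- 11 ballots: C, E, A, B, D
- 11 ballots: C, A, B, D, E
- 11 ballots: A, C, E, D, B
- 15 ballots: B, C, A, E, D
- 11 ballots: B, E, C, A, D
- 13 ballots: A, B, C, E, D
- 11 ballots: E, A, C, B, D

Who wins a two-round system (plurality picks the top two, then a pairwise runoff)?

Round 1 first-place votes: A 24, B 37, C 22, D 0, E 11. B and A advance.
Runoff: B is ranked above A on 37 ballots, A above B on 57.

A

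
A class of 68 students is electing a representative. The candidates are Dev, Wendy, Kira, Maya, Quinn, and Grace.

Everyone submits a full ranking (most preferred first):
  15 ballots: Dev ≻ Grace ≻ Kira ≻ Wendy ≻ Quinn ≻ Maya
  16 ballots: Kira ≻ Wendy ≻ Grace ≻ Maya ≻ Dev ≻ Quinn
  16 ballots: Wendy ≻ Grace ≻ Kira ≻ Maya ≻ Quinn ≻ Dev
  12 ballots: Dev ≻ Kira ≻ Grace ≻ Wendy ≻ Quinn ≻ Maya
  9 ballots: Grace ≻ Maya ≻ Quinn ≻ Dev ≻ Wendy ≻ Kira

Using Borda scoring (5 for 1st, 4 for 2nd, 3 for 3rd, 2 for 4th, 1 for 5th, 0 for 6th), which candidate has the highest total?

Grace

Dev: 15×5 + 16×1 + 16×0 + 12×5 + 9×2 = 169
Wendy: 15×2 + 16×4 + 16×5 + 12×2 + 9×1 = 207
Kira: 15×3 + 16×5 + 16×3 + 12×4 + 9×0 = 221
Maya: 15×0 + 16×2 + 16×2 + 12×0 + 9×4 = 100
Quinn: 15×1 + 16×0 + 16×1 + 12×1 + 9×3 = 70
Grace: 15×4 + 16×3 + 16×4 + 12×3 + 9×5 = 253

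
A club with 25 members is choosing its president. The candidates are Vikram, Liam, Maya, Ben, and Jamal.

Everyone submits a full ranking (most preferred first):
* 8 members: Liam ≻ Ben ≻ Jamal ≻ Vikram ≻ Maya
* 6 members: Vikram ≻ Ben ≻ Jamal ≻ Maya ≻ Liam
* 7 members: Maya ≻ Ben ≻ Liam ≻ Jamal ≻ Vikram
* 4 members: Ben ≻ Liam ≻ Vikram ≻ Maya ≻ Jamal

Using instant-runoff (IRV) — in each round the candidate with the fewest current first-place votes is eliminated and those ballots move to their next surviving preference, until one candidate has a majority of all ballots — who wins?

Maya

Round 1: Vikram 6, Liam 8, Maya 7, Ben 4, Jamal 0. Jamal eliminated.
Round 2: Vikram 6, Liam 8, Maya 7, Ben 4. Ben eliminated.
Round 3: Vikram 6, Liam 12, Maya 7. Vikram eliminated.
Round 4: Liam 12, Maya 13. Maya has a majority (≥13).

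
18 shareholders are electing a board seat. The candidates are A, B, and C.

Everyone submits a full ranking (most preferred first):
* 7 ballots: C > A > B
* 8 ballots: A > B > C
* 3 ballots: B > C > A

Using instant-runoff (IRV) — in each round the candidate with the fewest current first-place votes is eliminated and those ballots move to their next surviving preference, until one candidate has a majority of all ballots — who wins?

Round 1: A 8, B 3, C 7. B eliminated.
Round 2: A 8, C 10. C has a majority (≥10).

C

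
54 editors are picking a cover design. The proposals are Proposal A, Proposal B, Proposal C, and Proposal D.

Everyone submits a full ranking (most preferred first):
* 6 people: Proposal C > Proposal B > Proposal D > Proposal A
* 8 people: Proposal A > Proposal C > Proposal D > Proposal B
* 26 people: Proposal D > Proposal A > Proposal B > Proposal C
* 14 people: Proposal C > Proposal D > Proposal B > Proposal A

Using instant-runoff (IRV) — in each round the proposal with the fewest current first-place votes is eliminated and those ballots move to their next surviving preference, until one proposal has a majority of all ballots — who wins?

Proposal C

Round 1: Proposal A 8, Proposal B 0, Proposal C 20, Proposal D 26. Proposal B eliminated.
Round 2: Proposal A 8, Proposal C 20, Proposal D 26. Proposal A eliminated.
Round 3: Proposal C 28, Proposal D 26. Proposal C has a majority (≥28).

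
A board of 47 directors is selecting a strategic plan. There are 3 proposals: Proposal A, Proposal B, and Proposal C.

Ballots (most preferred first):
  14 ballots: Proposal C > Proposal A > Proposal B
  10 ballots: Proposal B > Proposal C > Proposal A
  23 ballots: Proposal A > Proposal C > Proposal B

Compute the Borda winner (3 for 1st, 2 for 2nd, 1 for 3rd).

Proposal C

Proposal A: 14×2 + 10×1 + 23×3 = 107
Proposal B: 14×1 + 10×3 + 23×1 = 67
Proposal C: 14×3 + 10×2 + 23×2 = 108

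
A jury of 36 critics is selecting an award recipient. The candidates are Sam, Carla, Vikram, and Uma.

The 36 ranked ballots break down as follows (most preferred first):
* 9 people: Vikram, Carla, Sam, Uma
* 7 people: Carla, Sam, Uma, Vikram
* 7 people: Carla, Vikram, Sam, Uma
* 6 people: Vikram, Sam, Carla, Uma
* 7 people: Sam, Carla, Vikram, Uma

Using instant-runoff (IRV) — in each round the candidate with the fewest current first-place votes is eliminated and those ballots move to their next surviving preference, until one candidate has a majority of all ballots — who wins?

Carla

Round 1: Sam 7, Carla 14, Vikram 15, Uma 0. Uma eliminated.
Round 2: Sam 7, Carla 14, Vikram 15. Sam eliminated.
Round 3: Carla 21, Vikram 15. Carla has a majority (≥19).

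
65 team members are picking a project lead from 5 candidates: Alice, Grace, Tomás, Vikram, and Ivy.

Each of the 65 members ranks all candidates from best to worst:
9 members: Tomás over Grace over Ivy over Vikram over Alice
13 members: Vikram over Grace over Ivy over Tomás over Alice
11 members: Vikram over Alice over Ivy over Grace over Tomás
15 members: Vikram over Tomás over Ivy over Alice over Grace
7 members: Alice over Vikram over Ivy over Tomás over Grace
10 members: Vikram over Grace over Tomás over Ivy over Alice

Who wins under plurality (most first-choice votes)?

First-place votes: Alice 7, Grace 0, Tomás 9, Vikram 49, Ivy 0.

Vikram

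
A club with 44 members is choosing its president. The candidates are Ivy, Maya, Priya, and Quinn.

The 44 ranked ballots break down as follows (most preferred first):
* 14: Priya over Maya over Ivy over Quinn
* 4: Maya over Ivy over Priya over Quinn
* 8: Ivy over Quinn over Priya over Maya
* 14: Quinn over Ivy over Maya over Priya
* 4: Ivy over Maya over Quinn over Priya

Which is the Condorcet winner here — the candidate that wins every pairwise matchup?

Ivy vs Maya: 26–18
Ivy vs Priya: 30–14
Ivy vs Quinn: 30–14
Ivy beats every other candidate.

Ivy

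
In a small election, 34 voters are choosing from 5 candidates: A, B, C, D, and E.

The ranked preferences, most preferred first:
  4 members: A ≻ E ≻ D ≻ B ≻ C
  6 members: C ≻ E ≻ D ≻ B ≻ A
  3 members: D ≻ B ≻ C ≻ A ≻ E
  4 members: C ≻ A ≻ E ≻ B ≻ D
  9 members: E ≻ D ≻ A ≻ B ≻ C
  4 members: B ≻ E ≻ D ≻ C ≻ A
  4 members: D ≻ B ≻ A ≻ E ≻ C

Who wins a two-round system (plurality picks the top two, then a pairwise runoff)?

E

Round 1 first-place votes: A 4, B 4, C 10, D 7, E 9. C and E advance.
Runoff: C is ranked above E on 13 ballots, E above C on 21.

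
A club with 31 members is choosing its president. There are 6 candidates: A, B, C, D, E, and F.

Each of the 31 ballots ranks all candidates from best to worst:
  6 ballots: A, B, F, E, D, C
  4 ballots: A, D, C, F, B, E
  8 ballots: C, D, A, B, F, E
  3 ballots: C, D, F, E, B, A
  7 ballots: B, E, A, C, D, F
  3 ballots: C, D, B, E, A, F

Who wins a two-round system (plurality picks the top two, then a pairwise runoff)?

Round 1 first-place votes: A 10, B 7, C 14, D 0, E 0, F 0. C and A advance.
Runoff: C is ranked above A on 14 ballots, A above C on 17.

A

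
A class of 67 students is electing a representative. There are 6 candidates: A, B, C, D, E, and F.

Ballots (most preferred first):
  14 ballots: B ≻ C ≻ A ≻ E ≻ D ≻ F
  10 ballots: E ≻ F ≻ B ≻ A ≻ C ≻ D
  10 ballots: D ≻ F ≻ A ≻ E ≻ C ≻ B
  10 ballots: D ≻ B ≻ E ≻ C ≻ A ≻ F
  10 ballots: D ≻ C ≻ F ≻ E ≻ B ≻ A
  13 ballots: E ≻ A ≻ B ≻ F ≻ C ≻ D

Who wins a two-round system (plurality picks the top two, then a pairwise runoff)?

Round 1 first-place votes: A 0, B 14, C 0, D 30, E 23, F 0. D and E advance.
Runoff: D is ranked above E on 30 ballots, E above D on 37.

E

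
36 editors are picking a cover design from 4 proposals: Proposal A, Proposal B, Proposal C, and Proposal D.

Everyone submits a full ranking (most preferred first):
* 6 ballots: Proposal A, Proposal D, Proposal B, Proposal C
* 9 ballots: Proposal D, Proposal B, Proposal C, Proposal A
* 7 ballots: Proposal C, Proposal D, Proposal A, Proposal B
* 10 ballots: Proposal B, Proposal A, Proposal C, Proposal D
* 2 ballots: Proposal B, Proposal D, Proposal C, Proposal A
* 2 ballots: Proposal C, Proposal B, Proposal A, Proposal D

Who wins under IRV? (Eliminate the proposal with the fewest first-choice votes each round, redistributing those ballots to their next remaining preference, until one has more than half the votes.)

Proposal D

Round 1: Proposal A 6, Proposal B 12, Proposal C 9, Proposal D 9. Proposal A eliminated.
Round 2: Proposal B 12, Proposal C 9, Proposal D 15. Proposal C eliminated.
Round 3: Proposal B 14, Proposal D 22. Proposal D has a majority (≥19).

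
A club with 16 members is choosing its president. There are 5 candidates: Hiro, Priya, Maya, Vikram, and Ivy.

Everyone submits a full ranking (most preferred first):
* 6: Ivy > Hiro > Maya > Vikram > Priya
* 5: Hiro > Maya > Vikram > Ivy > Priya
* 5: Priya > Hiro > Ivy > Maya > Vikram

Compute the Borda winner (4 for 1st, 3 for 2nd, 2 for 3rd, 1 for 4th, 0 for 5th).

Hiro

Hiro: 6×3 + 5×4 + 5×3 = 53
Priya: 6×0 + 5×0 + 5×4 = 20
Maya: 6×2 + 5×3 + 5×1 = 32
Vikram: 6×1 + 5×2 + 5×0 = 16
Ivy: 6×4 + 5×1 + 5×2 = 39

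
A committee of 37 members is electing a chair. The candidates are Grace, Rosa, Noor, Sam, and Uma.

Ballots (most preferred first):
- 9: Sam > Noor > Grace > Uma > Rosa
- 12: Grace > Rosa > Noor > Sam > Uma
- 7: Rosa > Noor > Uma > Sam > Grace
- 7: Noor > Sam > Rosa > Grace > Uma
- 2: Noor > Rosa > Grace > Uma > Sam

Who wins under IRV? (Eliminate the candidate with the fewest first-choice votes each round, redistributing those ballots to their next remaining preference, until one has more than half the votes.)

Round 1: Grace 12, Rosa 7, Noor 9, Sam 9, Uma 0. Uma eliminated.
Round 2: Grace 12, Rosa 7, Noor 9, Sam 9. Rosa eliminated.
Round 3: Grace 12, Noor 16, Sam 9. Sam eliminated.
Round 4: Grace 12, Noor 25. Noor has a majority (≥19).

Noor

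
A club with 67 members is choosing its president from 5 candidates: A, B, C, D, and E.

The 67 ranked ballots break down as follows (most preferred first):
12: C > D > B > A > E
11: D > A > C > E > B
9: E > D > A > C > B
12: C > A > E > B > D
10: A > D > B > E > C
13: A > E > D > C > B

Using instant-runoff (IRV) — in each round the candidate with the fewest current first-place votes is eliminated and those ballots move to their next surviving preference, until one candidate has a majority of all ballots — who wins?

Round 1: A 23, B 0, C 24, D 11, E 9. B eliminated.
Round 2: A 23, C 24, D 11, E 9. E eliminated.
Round 3: A 23, C 24, D 20. D eliminated.
Round 4: A 43, C 24. A has a majority (≥34).

A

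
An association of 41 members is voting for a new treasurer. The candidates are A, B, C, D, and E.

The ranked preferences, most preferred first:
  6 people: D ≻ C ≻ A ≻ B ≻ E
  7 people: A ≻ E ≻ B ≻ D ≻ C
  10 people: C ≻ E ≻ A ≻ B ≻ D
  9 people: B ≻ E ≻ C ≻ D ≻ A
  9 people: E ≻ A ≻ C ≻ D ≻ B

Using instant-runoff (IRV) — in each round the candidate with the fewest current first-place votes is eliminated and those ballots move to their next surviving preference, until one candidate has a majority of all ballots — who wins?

E

Round 1: A 7, B 9, C 10, D 6, E 9. D eliminated.
Round 2: A 7, B 9, C 16, E 9. A eliminated.
Round 3: B 9, C 16, E 16. B eliminated.
Round 4: C 16, E 25. E has a majority (≥21).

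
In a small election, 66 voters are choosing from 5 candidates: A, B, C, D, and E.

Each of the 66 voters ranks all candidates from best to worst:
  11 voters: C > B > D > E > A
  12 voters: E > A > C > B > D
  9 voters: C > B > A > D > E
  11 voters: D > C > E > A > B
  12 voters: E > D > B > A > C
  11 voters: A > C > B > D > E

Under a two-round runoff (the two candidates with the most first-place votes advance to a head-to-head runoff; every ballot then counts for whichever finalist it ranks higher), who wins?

C

Round 1 first-place votes: A 11, B 0, C 20, D 11, E 24. E and C advance.
Runoff: E is ranked above C on 24 ballots, C above E on 42.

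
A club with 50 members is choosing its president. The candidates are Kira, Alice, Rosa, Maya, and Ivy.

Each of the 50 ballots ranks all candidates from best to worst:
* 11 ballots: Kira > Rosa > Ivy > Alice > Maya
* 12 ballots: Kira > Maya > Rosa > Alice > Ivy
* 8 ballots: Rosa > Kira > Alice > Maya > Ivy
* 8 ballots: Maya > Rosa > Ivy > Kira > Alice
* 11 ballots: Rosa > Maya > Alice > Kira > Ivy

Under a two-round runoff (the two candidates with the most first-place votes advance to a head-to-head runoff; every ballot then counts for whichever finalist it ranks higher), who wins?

Round 1 first-place votes: Kira 23, Alice 0, Rosa 19, Maya 8, Ivy 0. Kira and Rosa advance.
Runoff: Kira is ranked above Rosa on 23 ballots, Rosa above Kira on 27.

Rosa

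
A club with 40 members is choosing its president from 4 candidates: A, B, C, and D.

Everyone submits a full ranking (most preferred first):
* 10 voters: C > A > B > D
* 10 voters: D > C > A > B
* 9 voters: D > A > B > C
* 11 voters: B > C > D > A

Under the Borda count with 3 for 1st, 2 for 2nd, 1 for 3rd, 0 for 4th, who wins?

A: 10×2 + 10×1 + 9×2 + 11×0 = 48
B: 10×1 + 10×0 + 9×1 + 11×3 = 52
C: 10×3 + 10×2 + 9×0 + 11×2 = 72
D: 10×0 + 10×3 + 9×3 + 11×1 = 68

C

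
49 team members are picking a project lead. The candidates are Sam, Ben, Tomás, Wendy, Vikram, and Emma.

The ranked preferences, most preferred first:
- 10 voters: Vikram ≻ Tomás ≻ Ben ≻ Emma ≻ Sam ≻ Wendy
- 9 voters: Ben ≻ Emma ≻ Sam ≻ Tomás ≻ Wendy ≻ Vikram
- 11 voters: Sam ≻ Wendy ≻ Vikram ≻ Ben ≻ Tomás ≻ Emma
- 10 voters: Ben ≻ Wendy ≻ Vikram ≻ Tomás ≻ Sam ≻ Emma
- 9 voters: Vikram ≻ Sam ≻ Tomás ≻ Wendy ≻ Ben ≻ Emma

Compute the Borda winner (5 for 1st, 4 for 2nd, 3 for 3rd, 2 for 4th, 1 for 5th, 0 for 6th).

Sam: 10×1 + 9×3 + 11×5 + 10×1 + 9×4 = 138
Ben: 10×3 + 9×5 + 11×2 + 10×5 + 9×1 = 156
Tomás: 10×4 + 9×2 + 11×1 + 10×2 + 9×3 = 116
Wendy: 10×0 + 9×1 + 11×4 + 10×4 + 9×2 = 111
Vikram: 10×5 + 9×0 + 11×3 + 10×3 + 9×5 = 158
Emma: 10×2 + 9×4 + 11×0 + 10×0 + 9×0 = 56

Vikram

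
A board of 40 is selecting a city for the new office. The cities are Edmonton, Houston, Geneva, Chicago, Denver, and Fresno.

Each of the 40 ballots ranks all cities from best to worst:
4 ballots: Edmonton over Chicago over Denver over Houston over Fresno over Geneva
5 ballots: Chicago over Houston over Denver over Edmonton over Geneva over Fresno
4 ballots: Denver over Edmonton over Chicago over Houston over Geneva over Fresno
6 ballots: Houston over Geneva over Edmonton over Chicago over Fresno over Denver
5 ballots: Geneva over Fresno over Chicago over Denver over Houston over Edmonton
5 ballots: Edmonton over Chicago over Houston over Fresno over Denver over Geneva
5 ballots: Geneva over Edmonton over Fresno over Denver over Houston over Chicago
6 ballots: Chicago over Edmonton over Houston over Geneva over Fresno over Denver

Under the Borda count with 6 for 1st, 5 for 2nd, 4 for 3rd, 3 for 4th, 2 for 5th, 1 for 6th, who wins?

Edmonton

Edmonton: 4×6 + 5×3 + 4×5 + 6×4 + 5×1 + 5×6 + 5×5 + 6×5 = 173
Houston: 4×3 + 5×5 + 4×3 + 6×6 + 5×2 + 5×4 + 5×2 + 6×4 = 149
Geneva: 4×1 + 5×2 + 4×2 + 6×5 + 5×6 + 5×1 + 5×6 + 6×3 = 135
Chicago: 4×5 + 5×6 + 4×4 + 6×3 + 5×4 + 5×5 + 5×1 + 6×6 = 170
Denver: 4×4 + 5×4 + 4×6 + 6×1 + 5×3 + 5×2 + 5×3 + 6×1 = 112
Fresno: 4×2 + 5×1 + 4×1 + 6×2 + 5×5 + 5×3 + 5×4 + 6×2 = 101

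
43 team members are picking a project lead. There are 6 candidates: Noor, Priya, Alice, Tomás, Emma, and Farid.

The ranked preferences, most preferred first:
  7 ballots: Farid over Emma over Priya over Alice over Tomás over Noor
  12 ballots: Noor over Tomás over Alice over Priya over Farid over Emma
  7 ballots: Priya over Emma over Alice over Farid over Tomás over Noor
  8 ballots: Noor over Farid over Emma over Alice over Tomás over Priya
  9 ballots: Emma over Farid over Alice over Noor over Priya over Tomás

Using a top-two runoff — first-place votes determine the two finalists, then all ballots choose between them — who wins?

Round 1 first-place votes: Noor 20, Priya 7, Alice 0, Tomás 0, Emma 9, Farid 7. Noor and Emma advance.
Runoff: Noor is ranked above Emma on 20 ballots, Emma above Noor on 23.

Emma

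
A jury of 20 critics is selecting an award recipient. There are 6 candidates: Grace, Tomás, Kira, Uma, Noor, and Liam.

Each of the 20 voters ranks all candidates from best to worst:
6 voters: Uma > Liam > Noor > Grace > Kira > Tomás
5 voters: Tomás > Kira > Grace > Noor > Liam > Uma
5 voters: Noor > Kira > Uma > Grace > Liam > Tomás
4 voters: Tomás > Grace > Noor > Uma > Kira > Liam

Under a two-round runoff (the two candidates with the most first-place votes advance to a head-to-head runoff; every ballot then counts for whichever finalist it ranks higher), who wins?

Uma

Round 1 first-place votes: Grace 0, Tomás 9, Kira 0, Uma 6, Noor 5, Liam 0. Tomás and Uma advance.
Runoff: Tomás is ranked above Uma on 9 ballots, Uma above Tomás on 11.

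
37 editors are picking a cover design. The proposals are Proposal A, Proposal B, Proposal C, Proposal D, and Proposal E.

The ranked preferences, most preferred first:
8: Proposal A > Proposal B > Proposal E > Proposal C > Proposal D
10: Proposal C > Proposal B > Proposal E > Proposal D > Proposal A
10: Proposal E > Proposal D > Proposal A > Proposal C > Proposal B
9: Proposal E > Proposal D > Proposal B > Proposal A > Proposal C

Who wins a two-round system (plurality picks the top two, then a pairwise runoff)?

Proposal E

Round 1 first-place votes: Proposal A 8, Proposal B 0, Proposal C 10, Proposal D 0, Proposal E 19. Proposal E and Proposal C advance.
Runoff: Proposal E is ranked above Proposal C on 27 ballots, Proposal C above Proposal E on 10.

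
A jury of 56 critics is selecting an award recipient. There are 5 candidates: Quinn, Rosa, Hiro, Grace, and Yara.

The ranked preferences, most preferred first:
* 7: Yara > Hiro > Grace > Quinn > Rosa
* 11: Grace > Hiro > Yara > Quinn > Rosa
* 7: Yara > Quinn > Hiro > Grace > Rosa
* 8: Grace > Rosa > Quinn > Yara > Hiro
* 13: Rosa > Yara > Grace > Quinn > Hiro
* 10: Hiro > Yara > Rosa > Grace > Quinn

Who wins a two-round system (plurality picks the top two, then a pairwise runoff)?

Yara

Round 1 first-place votes: Quinn 0, Rosa 13, Hiro 10, Grace 19, Yara 14. Grace and Yara advance.
Runoff: Grace is ranked above Yara on 19 ballots, Yara above Grace on 37.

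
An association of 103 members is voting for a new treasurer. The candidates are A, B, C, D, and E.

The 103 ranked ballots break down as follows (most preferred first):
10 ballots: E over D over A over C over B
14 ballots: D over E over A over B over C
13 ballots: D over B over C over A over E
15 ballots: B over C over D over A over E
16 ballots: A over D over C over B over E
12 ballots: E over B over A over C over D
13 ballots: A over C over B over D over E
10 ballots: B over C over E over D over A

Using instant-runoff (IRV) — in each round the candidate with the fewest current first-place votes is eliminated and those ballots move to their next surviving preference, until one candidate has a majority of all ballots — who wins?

D

Round 1: A 29, B 25, C 0, D 27, E 22. C eliminated.
Round 2: A 29, B 25, D 27, E 22. E eliminated.
Round 3: A 29, B 37, D 37. A eliminated.
Round 4: B 50, D 53. D has a majority (≥52).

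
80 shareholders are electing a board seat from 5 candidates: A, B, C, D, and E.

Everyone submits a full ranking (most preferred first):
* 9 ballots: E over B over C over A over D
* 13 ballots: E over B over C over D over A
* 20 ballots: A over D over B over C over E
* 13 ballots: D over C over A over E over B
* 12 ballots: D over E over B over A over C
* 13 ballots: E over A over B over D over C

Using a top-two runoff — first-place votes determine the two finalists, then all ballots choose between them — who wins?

Round 1 first-place votes: A 20, B 0, C 0, D 25, E 35. E and D advance.
Runoff: E is ranked above D on 35 ballots, D above E on 45.

D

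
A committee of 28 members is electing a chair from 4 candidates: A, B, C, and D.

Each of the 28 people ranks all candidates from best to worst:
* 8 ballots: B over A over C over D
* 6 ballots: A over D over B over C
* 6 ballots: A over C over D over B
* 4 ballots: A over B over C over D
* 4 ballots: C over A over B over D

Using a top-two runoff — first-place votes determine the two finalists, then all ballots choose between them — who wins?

A

Round 1 first-place votes: A 16, B 8, C 4, D 0. A and B advance.
Runoff: A is ranked above B on 20 ballots, B above A on 8.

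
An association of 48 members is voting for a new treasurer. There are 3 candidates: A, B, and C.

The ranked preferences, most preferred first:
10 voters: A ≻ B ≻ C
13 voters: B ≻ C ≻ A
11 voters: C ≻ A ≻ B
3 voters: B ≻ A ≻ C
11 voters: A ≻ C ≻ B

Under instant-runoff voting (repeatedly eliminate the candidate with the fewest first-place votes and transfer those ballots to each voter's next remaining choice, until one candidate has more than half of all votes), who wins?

Round 1: A 21, B 16, C 11. C eliminated.
Round 2: A 32, B 16. A has a majority (≥25).

A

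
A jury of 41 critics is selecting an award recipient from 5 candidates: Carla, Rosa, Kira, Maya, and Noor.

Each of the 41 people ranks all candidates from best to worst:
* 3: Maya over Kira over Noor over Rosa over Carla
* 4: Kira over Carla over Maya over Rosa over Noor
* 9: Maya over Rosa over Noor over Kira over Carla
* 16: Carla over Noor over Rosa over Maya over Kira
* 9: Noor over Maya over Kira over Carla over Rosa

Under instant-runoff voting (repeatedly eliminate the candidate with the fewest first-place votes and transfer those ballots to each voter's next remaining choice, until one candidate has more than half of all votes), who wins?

Maya

Round 1: Carla 16, Rosa 0, Kira 4, Maya 12, Noor 9. Rosa eliminated.
Round 2: Carla 16, Kira 4, Maya 12, Noor 9. Kira eliminated.
Round 3: Carla 20, Maya 12, Noor 9. Noor eliminated.
Round 4: Carla 20, Maya 21. Maya has a majority (≥21).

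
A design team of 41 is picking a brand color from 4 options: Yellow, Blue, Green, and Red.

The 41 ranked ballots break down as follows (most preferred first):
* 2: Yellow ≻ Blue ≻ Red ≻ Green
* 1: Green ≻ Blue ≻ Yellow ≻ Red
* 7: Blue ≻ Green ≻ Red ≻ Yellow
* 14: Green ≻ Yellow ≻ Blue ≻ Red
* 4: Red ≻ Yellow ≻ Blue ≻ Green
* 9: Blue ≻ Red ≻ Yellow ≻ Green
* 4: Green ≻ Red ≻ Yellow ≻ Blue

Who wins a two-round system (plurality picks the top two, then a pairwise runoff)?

Round 1 first-place votes: Yellow 2, Blue 16, Green 19, Red 4. Green and Blue advance.
Runoff: Green is ranked above Blue on 19 ballots, Blue above Green on 22.

Blue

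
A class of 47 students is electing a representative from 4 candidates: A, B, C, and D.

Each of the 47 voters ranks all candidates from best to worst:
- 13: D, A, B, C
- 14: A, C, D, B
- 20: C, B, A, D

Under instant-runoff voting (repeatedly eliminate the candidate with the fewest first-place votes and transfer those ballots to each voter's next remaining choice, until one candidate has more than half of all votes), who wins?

A

Round 1: A 14, B 0, C 20, D 13. B eliminated.
Round 2: A 14, C 20, D 13. D eliminated.
Round 3: A 27, C 20. A has a majority (≥24).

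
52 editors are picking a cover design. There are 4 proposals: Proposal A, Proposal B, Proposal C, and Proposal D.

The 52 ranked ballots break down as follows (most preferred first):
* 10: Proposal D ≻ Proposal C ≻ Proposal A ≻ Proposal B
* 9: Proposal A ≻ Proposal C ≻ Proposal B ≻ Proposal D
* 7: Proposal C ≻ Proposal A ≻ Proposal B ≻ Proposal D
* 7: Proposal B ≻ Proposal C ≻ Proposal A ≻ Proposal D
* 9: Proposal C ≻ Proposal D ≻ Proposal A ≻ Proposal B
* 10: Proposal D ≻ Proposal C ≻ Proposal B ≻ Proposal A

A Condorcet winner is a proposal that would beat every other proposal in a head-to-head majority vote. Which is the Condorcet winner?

Proposal C vs Proposal A: 43–9
Proposal C vs Proposal B: 45–7
Proposal C vs Proposal D: 32–20
Proposal C beats every other proposal.

Proposal C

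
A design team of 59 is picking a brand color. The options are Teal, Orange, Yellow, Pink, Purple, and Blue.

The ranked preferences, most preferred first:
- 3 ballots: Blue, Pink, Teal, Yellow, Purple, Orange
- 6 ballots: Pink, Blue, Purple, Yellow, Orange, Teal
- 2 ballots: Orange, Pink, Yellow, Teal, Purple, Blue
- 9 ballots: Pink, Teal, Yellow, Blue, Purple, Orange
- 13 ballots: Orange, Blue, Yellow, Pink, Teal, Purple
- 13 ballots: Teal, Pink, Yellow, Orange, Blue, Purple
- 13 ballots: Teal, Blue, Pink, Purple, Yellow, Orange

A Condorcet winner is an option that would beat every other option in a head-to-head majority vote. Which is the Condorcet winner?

Pink

Pink vs Teal: 33–26
Pink vs Orange: 44–15
Pink vs Yellow: 46–13
Pink vs Purple: 59–0
Pink vs Blue: 30–29
Pink beats every other option.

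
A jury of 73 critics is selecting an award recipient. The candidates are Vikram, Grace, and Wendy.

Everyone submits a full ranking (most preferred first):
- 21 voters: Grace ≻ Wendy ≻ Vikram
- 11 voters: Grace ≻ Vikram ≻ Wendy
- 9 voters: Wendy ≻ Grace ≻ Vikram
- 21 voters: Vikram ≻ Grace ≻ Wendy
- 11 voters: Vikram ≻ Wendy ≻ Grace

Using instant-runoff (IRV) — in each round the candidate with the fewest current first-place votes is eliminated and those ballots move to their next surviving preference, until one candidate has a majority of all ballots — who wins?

Round 1: Vikram 32, Grace 32, Wendy 9. Wendy eliminated.
Round 2: Vikram 32, Grace 41. Grace has a majority (≥37).

Grace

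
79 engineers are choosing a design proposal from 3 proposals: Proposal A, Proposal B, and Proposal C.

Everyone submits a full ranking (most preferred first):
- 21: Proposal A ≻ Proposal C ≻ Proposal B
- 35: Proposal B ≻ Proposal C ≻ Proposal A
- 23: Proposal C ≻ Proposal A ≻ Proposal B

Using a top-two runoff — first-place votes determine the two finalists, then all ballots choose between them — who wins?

Round 1 first-place votes: Proposal A 21, Proposal B 35, Proposal C 23. Proposal B and Proposal C advance.
Runoff: Proposal B is ranked above Proposal C on 35 ballots, Proposal C above Proposal B on 44.

Proposal C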